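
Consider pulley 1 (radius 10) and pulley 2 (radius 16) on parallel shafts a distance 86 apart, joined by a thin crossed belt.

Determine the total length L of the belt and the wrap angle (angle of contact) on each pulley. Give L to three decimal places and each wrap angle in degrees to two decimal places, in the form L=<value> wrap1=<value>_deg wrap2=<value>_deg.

crossed belt: β = asin((r1+r2)/C) = asin(26/86) = 17.5973°
wrap1 = wrap2 = π + 2β = 215.1947°
tangent length = C·cosβ = 81.9756
L = (r1+r2)·wrap + 2·C·cosβ = 26·3.7559 + 2·81.9756 = 261.6035

L=261.603 wrap1=215.19_deg wrap2=215.19_deg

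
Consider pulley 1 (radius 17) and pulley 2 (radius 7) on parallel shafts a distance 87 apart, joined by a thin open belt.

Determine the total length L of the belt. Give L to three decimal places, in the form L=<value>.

L=250.549

open belt: β = asin((r2−r1)/C) = asin(-10/87) = -6.6003°
wrap1 = π − 2β = 193.2006°
wrap2 = π + 2β = 166.7994°
tangent length = C·cosβ = 86.4234
L = r1·wrap1 + r2·wrap2 + 2·C·cosβ = 17·3.3720 + 7·2.9112 + 2·86.4234 = 250.5489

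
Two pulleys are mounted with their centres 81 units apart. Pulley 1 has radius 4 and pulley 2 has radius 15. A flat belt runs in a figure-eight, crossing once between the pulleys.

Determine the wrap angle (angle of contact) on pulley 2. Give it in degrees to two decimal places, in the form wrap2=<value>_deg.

wrap2=207.13_deg

crossed belt: β = asin((r1+r2)/C) = asin(19/81) = 13.5662°
wrap1 = wrap2 = π + 2β = 207.1323°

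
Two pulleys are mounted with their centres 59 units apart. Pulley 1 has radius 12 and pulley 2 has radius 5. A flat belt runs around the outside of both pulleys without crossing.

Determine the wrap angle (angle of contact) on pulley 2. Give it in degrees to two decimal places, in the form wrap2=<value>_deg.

wrap2=166.37_deg

open belt: β = asin((r2−r1)/C) = asin(-7/59) = -6.8139°
wrap1 = π − 2β = 193.6277°
wrap2 = π + 2β = 166.3723°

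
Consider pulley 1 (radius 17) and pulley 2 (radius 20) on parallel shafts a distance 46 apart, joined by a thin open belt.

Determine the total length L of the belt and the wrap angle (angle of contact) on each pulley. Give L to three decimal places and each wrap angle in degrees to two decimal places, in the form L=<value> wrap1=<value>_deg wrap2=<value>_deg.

L=208.435 wrap1=172.52_deg wrap2=187.48_deg

open belt: β = asin((r2−r1)/C) = asin(3/46) = 3.7393°
wrap1 = π − 2β = 172.5213°
wrap2 = π + 2β = 187.4787°
tangent length = C·cosβ = 45.9021
L = r1·wrap1 + r2·wrap2 + 2·C·cosβ = 17·3.0111 + 20·3.2721 + 2·45.9021 = 208.4346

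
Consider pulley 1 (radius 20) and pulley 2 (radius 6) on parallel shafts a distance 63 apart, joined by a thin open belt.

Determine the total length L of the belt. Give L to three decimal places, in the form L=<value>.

L=210.806

open belt: β = asin((r2−r1)/C) = asin(-14/63) = -12.8396°
wrap1 = π − 2β = 205.6792°
wrap2 = π + 2β = 154.3208°
tangent length = C·cosβ = 61.4248
L = r1·wrap1 + r2·wrap2 + 2·C·cosβ = 20·3.5898 + 6·2.6934 + 2·61.4248 = 210.8055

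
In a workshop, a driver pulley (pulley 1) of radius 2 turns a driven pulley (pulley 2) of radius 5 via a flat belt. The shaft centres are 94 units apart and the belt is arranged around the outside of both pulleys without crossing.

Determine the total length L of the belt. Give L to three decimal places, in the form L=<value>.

L=210.087

open belt: β = asin((r2−r1)/C) = asin(3/94) = 1.8289°
wrap1 = π − 2β = 176.3422°
wrap2 = π + 2β = 183.6578°
tangent length = C·cosβ = 93.9521
L = r1·wrap1 + r2·wrap2 + 2·C·cosβ = 2·3.0778 + 5·3.2054 + 2·93.9521 = 210.0869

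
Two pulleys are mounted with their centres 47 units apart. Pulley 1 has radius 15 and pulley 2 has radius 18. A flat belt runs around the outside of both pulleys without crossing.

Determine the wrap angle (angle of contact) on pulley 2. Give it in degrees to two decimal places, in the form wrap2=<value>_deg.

open belt: β = asin((r2−r1)/C) = asin(3/47) = 3.6597°
wrap1 = π − 2β = 172.6807°
wrap2 = π + 2β = 187.3193°

wrap2=187.32_deg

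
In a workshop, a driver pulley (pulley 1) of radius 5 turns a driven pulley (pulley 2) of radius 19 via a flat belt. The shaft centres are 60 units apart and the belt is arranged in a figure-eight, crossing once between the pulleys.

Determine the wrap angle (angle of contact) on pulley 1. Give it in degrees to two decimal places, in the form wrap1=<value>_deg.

wrap1=227.16_deg

crossed belt: β = asin((r1+r2)/C) = asin(24/60) = 23.5782°
wrap1 = wrap2 = π + 2β = 227.1564°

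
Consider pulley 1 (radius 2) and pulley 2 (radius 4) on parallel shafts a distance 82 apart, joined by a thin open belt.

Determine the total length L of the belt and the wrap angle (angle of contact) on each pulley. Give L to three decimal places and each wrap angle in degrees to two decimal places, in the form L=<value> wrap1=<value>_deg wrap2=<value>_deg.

open belt: β = asin((r2−r1)/C) = asin(2/82) = 1.3976°
wrap1 = π − 2β = 177.2048°
wrap2 = π + 2β = 182.7952°
tangent length = C·cosβ = 81.9756
L = r1·wrap1 + r2·wrap2 + 2·C·cosβ = 2·3.0928 + 4·3.1904 + 2·81.9756 = 182.8983

L=182.898 wrap1=177.20_deg wrap2=182.80_deg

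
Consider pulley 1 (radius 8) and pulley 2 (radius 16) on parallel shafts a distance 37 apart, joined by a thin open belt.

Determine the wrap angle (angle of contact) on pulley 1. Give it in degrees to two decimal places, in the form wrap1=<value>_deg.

wrap1=155.03_deg

open belt: β = asin((r2−r1)/C) = asin(8/37) = 12.4869°
wrap1 = π − 2β = 155.0262°
wrap2 = π + 2β = 204.9738°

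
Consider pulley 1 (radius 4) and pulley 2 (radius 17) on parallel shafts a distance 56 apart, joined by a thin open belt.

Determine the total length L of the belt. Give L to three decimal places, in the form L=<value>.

L=181.005

open belt: β = asin((r2−r1)/C) = asin(13/56) = 13.4233°
wrap1 = π − 2β = 153.1535°
wrap2 = π + 2β = 206.8465°
tangent length = C·cosβ = 54.4702
L = r1·wrap1 + r2·wrap2 + 2·C·cosβ = 4·2.6730 + 17·3.6102 + 2·54.4702 = 181.0051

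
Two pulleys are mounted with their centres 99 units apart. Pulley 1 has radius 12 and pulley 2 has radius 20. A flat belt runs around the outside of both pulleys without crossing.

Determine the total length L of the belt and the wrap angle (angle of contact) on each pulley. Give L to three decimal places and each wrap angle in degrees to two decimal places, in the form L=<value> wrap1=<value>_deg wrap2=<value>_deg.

open belt: β = asin((r2−r1)/C) = asin(8/99) = 4.6350°
wrap1 = π − 2β = 170.7300°
wrap2 = π + 2β = 189.2700°
tangent length = C·cosβ = 98.6762
L = r1·wrap1 + r2·wrap2 + 2·C·cosβ = 12·2.9798 + 20·3.3034 + 2·98.6762 = 299.1778

L=299.178 wrap1=170.73_deg wrap2=189.27_deg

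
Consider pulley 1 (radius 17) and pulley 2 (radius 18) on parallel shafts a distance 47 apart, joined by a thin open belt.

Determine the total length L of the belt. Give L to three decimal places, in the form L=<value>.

open belt: β = asin((r2−r1)/C) = asin(1/47) = 1.2192°
wrap1 = π − 2β = 177.5617°
wrap2 = π + 2β = 182.4383°
tangent length = C·cosβ = 46.9894
L = r1·wrap1 + r2·wrap2 + 2·C·cosβ = 17·3.0990 + 18·3.1841 + 2·46.9894 = 203.9770

L=203.977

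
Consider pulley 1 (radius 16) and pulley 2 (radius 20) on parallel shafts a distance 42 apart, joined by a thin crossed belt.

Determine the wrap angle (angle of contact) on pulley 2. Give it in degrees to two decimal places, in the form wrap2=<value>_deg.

wrap2=297.99_deg

crossed belt: β = asin((r1+r2)/C) = asin(36/42) = 58.9973°
wrap1 = wrap2 = π + 2β = 297.9946°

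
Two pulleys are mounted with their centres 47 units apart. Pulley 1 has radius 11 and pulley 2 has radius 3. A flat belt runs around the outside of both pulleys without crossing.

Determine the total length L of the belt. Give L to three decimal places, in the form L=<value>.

open belt: β = asin((r2−r1)/C) = asin(-8/47) = -9.8002°
wrap1 = π − 2β = 199.6004°
wrap2 = π + 2β = 160.3996°
tangent length = C·cosβ = 46.3141
L = r1·wrap1 + r2·wrap2 + 2·C·cosβ = 11·3.4837 + 3·2.7995 + 2·46.3141 = 139.3473

L=139.347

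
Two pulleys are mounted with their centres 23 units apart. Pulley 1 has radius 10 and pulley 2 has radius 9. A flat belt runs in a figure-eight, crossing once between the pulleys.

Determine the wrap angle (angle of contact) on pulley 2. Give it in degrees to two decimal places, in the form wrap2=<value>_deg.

crossed belt: β = asin((r1+r2)/C) = asin(19/23) = 55.6988°
wrap1 = wrap2 = π + 2β = 291.3977°

wrap2=291.40_deg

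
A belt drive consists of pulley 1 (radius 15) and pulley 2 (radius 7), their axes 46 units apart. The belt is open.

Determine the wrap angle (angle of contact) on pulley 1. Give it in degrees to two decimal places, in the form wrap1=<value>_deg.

wrap1=200.03_deg

open belt: β = asin((r2−r1)/C) = asin(-8/46) = -10.0154°
wrap1 = π − 2β = 200.0308°
wrap2 = π + 2β = 159.9692°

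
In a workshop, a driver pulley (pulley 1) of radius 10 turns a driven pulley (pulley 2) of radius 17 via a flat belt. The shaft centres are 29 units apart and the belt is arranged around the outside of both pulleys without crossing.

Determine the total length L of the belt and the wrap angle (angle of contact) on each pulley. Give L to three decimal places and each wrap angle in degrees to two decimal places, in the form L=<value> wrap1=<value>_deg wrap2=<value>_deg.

L=144.521 wrap1=152.06_deg wrap2=207.94_deg

open belt: β = asin((r2−r1)/C) = asin(7/29) = 13.9680°
wrap1 = π − 2β = 152.0641°
wrap2 = π + 2β = 207.9359°
tangent length = C·cosβ = 28.1425
L = r1·wrap1 + r2·wrap2 + 2·C·cosβ = 10·2.6540 + 17·3.6292 + 2·28.1425 = 144.5210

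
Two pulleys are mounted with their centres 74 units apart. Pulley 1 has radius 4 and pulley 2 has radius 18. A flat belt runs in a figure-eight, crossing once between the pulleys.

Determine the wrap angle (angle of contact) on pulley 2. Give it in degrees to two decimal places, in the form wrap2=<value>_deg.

crossed belt: β = asin((r1+r2)/C) = asin(22/74) = 17.2953°
wrap1 = wrap2 = π + 2β = 214.5907°

wrap2=214.59_deg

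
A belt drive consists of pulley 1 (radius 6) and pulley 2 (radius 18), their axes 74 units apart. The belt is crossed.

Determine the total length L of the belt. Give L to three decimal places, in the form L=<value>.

L=231.252

crossed belt: β = asin((r1+r2)/C) = asin(24/74) = 18.9246°
wrap1 = wrap2 = π + 2β = 217.8493°
tangent length = C·cosβ = 70.0000
L = (r1+r2)·wrap + 2·C·cosβ = 24·3.8022 + 2·70.0000 = 231.2525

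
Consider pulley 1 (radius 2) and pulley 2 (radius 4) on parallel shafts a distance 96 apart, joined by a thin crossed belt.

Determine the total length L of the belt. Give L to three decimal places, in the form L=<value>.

L=211.225

crossed belt: β = asin((r1+r2)/C) = asin(6/96) = 3.5833°
wrap1 = wrap2 = π + 2β = 187.1666°
tangent length = C·cosβ = 95.8123
L = (r1+r2)·wrap + 2·C·cosβ = 6·3.2667 + 2·95.8123 = 211.2247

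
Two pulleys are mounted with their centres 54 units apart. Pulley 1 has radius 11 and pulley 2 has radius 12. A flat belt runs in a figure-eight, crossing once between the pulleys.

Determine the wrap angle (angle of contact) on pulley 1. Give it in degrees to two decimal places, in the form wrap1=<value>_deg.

wrap1=230.42_deg

crossed belt: β = asin((r1+r2)/C) = asin(23/54) = 25.2093°
wrap1 = wrap2 = π + 2β = 230.4186°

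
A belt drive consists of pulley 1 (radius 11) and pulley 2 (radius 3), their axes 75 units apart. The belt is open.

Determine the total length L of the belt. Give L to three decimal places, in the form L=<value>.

open belt: β = asin((r2−r1)/C) = asin(-8/75) = -6.1232°
wrap1 = π − 2β = 192.2464°
wrap2 = π + 2β = 167.7536°
tangent length = C·cosβ = 74.5721
L = r1·wrap1 + r2·wrap2 + 2·C·cosβ = 11·3.3553 + 3·2.9279 + 2·74.5721 = 194.8364

L=194.836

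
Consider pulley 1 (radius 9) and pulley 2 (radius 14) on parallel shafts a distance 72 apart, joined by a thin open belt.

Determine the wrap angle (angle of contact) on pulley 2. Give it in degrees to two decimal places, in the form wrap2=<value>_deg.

open belt: β = asin((r2−r1)/C) = asin(5/72) = 3.9821°
wrap1 = π − 2β = 172.0358°
wrap2 = π + 2β = 187.9642°

wrap2=187.96_deg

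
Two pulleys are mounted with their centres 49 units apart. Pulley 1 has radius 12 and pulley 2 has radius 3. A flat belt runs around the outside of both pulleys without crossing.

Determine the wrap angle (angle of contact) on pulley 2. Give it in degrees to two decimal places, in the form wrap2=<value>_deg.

wrap2=158.83_deg

open belt: β = asin((r2−r1)/C) = asin(-9/49) = -10.5838°
wrap1 = π − 2β = 201.1676°
wrap2 = π + 2β = 158.8324°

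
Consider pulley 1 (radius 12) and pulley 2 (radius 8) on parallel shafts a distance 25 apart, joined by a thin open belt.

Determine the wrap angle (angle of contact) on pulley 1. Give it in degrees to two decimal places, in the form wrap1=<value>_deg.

wrap1=198.41_deg

open belt: β = asin((r2−r1)/C) = asin(-4/25) = -9.2069°
wrap1 = π − 2β = 198.4138°
wrap2 = π + 2β = 161.5862°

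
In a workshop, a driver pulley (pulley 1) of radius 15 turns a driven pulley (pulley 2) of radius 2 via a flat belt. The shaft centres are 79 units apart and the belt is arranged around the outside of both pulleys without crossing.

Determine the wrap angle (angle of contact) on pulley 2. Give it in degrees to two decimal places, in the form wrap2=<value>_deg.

wrap2=161.06_deg

open belt: β = asin((r2−r1)/C) = asin(-13/79) = -9.4715°
wrap1 = π − 2β = 198.9430°
wrap2 = π + 2β = 161.0570°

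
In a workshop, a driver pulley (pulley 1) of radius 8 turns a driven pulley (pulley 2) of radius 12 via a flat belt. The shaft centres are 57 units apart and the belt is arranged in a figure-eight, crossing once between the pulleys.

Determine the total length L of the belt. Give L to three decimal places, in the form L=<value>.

L=183.924

crossed belt: β = asin((r1+r2)/C) = asin(20/57) = 20.5410°
wrap1 = wrap2 = π + 2β = 221.0820°
tangent length = C·cosβ = 53.3760
L = (r1+r2)·wrap + 2·C·cosβ = 20·3.8586 + 2·53.3760 = 183.9242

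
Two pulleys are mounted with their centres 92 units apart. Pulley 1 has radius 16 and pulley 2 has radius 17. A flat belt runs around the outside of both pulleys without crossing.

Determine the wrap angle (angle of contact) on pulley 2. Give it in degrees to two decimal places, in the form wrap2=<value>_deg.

wrap2=181.25_deg

open belt: β = asin((r2−r1)/C) = asin(1/92) = 0.6228°
wrap1 = π − 2β = 178.7544°
wrap2 = π + 2β = 181.2456°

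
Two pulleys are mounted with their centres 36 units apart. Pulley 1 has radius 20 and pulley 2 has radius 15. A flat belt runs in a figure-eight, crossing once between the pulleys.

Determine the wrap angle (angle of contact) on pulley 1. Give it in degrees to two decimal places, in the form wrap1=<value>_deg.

crossed belt: β = asin((r1+r2)/C) = asin(35/36) = 76.4638°
wrap1 = wrap2 = π + 2β = 332.9276°

wrap1=332.93_deg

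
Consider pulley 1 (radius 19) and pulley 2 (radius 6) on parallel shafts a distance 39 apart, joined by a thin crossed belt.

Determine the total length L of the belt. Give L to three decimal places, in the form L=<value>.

crossed belt: β = asin((r1+r2)/C) = asin(25/39) = 39.8683°
wrap1 = wrap2 = π + 2β = 259.7367°
tangent length = C·cosβ = 29.9333
L = (r1+r2)·wrap + 2·C·cosβ = 25·4.5333 + 2·29.9333 = 173.1980

L=173.198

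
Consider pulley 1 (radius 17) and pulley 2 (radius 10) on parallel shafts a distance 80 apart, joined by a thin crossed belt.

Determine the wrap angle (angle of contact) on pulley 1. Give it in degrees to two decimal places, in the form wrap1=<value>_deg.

crossed belt: β = asin((r1+r2)/C) = asin(27/80) = 19.7246°
wrap1 = wrap2 = π + 2β = 219.4493°

wrap1=219.45_deg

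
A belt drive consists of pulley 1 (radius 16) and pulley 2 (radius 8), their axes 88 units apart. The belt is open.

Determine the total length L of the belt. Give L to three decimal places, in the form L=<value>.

L=252.126

open belt: β = asin((r2−r1)/C) = asin(-8/88) = -5.2159°
wrap1 = π − 2β = 190.4318°
wrap2 = π + 2β = 169.5682°
tangent length = C·cosβ = 87.6356
L = r1·wrap1 + r2·wrap2 + 2·C·cosβ = 16·3.3237 + 8·2.9595 + 2·87.6356 = 252.1260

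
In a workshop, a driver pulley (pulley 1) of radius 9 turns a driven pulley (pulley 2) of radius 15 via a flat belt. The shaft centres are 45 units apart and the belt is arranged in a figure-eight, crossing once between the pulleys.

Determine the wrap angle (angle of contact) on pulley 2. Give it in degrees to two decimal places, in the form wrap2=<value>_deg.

wrap2=244.46_deg

crossed belt: β = asin((r1+r2)/C) = asin(24/45) = 32.2310°
wrap1 = wrap2 = π + 2β = 244.4619°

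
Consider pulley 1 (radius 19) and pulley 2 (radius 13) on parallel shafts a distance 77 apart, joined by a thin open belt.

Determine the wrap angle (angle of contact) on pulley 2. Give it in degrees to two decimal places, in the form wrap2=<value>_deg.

wrap2=171.06_deg

open belt: β = asin((r2−r1)/C) = asin(-6/77) = -4.4691°
wrap1 = π − 2β = 188.9383°
wrap2 = π + 2β = 171.0617°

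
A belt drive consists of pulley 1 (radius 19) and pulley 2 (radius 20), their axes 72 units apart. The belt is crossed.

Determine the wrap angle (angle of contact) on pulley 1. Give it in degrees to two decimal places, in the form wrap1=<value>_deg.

wrap1=245.59_deg

crossed belt: β = asin((r1+r2)/C) = asin(39/72) = 32.7972°
wrap1 = wrap2 = π + 2β = 245.5943°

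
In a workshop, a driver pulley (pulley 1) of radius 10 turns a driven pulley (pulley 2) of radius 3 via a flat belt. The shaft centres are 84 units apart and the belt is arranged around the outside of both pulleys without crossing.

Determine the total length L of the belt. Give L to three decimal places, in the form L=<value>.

open belt: β = asin((r2−r1)/C) = asin(-7/84) = -4.7802°
wrap1 = π − 2β = 189.5604°
wrap2 = π + 2β = 170.4396°
tangent length = C·cosβ = 83.7078
L = r1·wrap1 + r2·wrap2 + 2·C·cosβ = 10·3.3085 + 3·2.9747 + 2·83.7078 = 209.4244

L=209.424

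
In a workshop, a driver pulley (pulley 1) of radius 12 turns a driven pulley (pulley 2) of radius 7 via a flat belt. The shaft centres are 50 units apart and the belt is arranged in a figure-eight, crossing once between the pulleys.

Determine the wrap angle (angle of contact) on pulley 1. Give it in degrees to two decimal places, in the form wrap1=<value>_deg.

wrap1=224.67_deg

crossed belt: β = asin((r1+r2)/C) = asin(19/50) = 22.3337°
wrap1 = wrap2 = π + 2β = 224.6674°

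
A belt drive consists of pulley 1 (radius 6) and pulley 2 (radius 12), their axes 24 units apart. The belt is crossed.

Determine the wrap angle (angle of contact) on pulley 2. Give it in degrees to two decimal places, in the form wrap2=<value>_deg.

crossed belt: β = asin((r1+r2)/C) = asin(18/24) = 48.5904°
wrap1 = wrap2 = π + 2β = 277.1808°

wrap2=277.18_deg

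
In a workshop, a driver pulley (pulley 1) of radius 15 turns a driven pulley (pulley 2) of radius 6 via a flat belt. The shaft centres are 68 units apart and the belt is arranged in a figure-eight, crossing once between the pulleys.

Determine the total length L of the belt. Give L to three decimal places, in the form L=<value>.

L=208.512

crossed belt: β = asin((r1+r2)/C) = asin(21/68) = 17.9883°
wrap1 = wrap2 = π + 2β = 215.9767°
tangent length = C·cosβ = 64.6761
L = (r1+r2)·wrap + 2·C·cosβ = 21·3.7695 + 2·64.6761 = 208.5118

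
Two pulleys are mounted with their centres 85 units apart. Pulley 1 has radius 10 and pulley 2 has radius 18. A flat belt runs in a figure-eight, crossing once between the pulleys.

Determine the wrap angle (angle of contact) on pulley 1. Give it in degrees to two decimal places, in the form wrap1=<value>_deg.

wrap1=218.47_deg

crossed belt: β = asin((r1+r2)/C) = asin(28/85) = 19.2331°
wrap1 = wrap2 = π + 2β = 218.4662°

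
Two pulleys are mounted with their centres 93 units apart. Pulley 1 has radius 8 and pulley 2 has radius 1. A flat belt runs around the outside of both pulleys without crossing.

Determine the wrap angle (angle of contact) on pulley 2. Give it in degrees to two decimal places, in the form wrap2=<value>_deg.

wrap2=171.37_deg

open belt: β = asin((r2−r1)/C) = asin(-7/93) = -4.3167°
wrap1 = π − 2β = 188.6333°
wrap2 = π + 2β = 171.3667°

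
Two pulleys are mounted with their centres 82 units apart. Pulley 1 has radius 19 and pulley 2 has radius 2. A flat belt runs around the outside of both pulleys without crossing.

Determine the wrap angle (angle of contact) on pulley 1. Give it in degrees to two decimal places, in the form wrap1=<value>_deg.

wrap1=203.93_deg

open belt: β = asin((r2−r1)/C) = asin(-17/82) = -11.9652°
wrap1 = π − 2β = 203.9303°
wrap2 = π + 2β = 156.0697°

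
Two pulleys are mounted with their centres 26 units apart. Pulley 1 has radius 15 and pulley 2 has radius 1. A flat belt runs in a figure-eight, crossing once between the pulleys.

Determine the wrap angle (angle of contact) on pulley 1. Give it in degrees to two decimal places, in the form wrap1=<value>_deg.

wrap1=255.96_deg

crossed belt: β = asin((r1+r2)/C) = asin(16/26) = 37.9799°
wrap1 = wrap2 = π + 2β = 255.9597°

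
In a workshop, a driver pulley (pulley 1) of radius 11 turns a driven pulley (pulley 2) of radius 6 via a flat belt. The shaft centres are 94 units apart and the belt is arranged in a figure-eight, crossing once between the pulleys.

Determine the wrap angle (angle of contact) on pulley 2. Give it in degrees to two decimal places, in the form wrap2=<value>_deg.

wrap2=200.84_deg

crossed belt: β = asin((r1+r2)/C) = asin(17/94) = 10.4193°
wrap1 = wrap2 = π + 2β = 200.8387°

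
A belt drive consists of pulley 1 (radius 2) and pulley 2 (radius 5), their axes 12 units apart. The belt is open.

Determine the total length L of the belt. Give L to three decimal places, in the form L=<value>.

open belt: β = asin((r2−r1)/C) = asin(3/12) = 14.4775°
wrap1 = π − 2β = 151.0450°
wrap2 = π + 2β = 208.9550°
tangent length = C·cosβ = 11.6190
L = r1·wrap1 + r2·wrap2 + 2·C·cosβ = 2·2.6362 + 5·3.6470 + 2·11.6190 = 46.7451

L=46.745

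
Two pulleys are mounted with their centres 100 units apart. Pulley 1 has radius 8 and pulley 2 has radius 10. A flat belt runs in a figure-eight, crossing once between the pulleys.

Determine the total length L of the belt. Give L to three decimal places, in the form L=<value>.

L=259.798

crossed belt: β = asin((r1+r2)/C) = asin(18/100) = 10.3698°
wrap1 = wrap2 = π + 2β = 200.7395°
tangent length = C·cosβ = 98.3667
L = (r1+r2)·wrap + 2·C·cosβ = 18·3.5036 + 2·98.3667 = 259.7975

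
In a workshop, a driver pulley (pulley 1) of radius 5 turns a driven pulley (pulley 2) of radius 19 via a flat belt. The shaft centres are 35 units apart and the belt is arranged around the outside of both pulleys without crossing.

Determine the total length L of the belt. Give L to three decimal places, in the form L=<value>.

open belt: β = asin((r2−r1)/C) = asin(14/35) = 23.5782°
wrap1 = π − 2β = 132.8436°
wrap2 = π + 2β = 227.1564°
tangent length = C·cosβ = 32.0780
L = r1·wrap1 + r2·wrap2 + 2·C·cosβ = 5·2.3186 + 19·3.9646 + 2·32.0780 = 151.0768

L=151.077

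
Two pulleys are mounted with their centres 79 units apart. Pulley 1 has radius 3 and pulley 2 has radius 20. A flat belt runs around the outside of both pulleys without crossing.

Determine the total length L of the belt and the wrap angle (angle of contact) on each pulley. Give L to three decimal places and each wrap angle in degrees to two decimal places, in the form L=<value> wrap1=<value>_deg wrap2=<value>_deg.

L=233.929 wrap1=155.15_deg wrap2=204.85_deg

open belt: β = asin((r2−r1)/C) = asin(17/79) = 12.4267°
wrap1 = π − 2β = 155.1467°
wrap2 = π + 2β = 204.8533°
tangent length = C·cosβ = 77.1492
L = r1·wrap1 + r2·wrap2 + 2·C·cosβ = 3·2.7078 + 20·3.5754 + 2·77.1492 = 233.9292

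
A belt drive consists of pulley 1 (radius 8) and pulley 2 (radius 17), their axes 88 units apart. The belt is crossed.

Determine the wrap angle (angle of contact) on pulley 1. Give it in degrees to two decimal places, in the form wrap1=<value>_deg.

wrap1=213.01_deg

crossed belt: β = asin((r1+r2)/C) = asin(25/88) = 16.5045°
wrap1 = wrap2 = π + 2β = 213.0090°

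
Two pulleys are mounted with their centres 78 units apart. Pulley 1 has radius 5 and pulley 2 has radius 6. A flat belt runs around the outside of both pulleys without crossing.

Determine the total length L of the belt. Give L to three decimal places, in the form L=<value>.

open belt: β = asin((r2−r1)/C) = asin(1/78) = 0.7346°
wrap1 = π − 2β = 178.5308°
wrap2 = π + 2β = 181.4692°
tangent length = C·cosβ = 77.9936
L = r1·wrap1 + r2·wrap2 + 2·C·cosβ = 5·3.1160 + 6·3.1672 + 2·77.9936 = 190.5703

L=190.570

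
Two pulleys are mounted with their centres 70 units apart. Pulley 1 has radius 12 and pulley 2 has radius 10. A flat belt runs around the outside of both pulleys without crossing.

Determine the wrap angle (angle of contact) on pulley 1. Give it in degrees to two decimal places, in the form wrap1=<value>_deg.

wrap1=183.27_deg

open belt: β = asin((r2−r1)/C) = asin(-2/70) = -1.6372°
wrap1 = π − 2β = 183.2745°
wrap2 = π + 2β = 176.7255°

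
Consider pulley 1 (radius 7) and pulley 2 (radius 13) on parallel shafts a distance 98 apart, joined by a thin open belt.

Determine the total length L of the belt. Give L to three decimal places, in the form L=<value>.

L=259.199

open belt: β = asin((r2−r1)/C) = asin(6/98) = 3.5101°
wrap1 = π − 2β = 172.9798°
wrap2 = π + 2β = 187.0202°
tangent length = C·cosβ = 97.8162
L = r1·wrap1 + r2·wrap2 + 2·C·cosβ = 7·3.0191 + 13·3.2641 + 2·97.8162 = 259.1993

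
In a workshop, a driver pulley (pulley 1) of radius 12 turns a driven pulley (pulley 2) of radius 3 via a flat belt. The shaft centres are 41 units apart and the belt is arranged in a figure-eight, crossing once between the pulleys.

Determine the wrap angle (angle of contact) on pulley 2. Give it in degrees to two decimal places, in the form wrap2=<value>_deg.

wrap2=222.92_deg

crossed belt: β = asin((r1+r2)/C) = asin(15/41) = 21.4601°
wrap1 = wrap2 = π + 2β = 222.9203°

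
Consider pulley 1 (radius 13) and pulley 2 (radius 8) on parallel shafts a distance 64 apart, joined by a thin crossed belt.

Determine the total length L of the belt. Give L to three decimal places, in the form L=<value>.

L=200.928

crossed belt: β = asin((r1+r2)/C) = asin(21/64) = 19.1550°
wrap1 = wrap2 = π + 2β = 218.3100°
tangent length = C·cosβ = 60.4566
L = (r1+r2)·wrap + 2·C·cosβ = 21·3.8102 + 2·60.4566 = 200.9280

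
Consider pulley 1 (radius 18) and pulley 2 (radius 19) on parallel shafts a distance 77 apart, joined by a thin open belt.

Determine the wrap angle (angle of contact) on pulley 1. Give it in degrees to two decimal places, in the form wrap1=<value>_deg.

wrap1=178.51_deg

open belt: β = asin((r2−r1)/C) = asin(1/77) = 0.7441°
wrap1 = π − 2β = 178.5118°
wrap2 = π + 2β = 181.4882°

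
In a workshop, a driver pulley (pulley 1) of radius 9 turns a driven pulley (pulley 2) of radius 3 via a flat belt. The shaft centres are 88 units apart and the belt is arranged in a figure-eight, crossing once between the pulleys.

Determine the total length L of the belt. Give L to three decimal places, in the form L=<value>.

crossed belt: β = asin((r1+r2)/C) = asin(12/88) = 7.8375°
wrap1 = wrap2 = π + 2β = 195.6750°
tangent length = C·cosβ = 87.1780
L = (r1+r2)·wrap + 2·C·cosβ = 12·3.4152 + 2·87.1780 = 215.3380

L=215.338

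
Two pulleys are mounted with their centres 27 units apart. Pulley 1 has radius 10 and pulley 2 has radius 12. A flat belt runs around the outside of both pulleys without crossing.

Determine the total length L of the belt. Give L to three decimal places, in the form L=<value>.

L=123.263

open belt: β = asin((r2−r1)/C) = asin(2/27) = 4.2480°
wrap1 = π − 2β = 171.5040°
wrap2 = π + 2β = 188.4960°
tangent length = C·cosβ = 26.9258
L = r1·wrap1 + r2·wrap2 + 2·C·cosβ = 10·2.9933 + 12·3.2899 + 2·26.9258 = 123.2633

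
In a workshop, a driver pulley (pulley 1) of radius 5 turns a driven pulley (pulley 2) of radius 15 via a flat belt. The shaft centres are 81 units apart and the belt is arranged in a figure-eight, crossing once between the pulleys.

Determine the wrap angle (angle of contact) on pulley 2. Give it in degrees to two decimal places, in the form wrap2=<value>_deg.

wrap2=208.59_deg

crossed belt: β = asin((r1+r2)/C) = asin(20/81) = 14.2949°
wrap1 = wrap2 = π + 2β = 208.5899°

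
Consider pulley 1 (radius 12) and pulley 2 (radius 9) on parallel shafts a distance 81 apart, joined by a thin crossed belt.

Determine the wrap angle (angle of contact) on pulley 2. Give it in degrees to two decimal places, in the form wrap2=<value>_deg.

wrap2=210.05_deg

crossed belt: β = asin((r1+r2)/C) = asin(21/81) = 15.0261°
wrap1 = wrap2 = π + 2β = 210.0522°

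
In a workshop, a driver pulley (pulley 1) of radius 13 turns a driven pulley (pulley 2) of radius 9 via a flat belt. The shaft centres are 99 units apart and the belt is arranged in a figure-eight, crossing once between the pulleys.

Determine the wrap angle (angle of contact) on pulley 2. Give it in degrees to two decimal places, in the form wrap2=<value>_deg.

crossed belt: β = asin((r1+r2)/C) = asin(22/99) = 12.8396°
wrap1 = wrap2 = π + 2β = 205.6792°

wrap2=205.68_deg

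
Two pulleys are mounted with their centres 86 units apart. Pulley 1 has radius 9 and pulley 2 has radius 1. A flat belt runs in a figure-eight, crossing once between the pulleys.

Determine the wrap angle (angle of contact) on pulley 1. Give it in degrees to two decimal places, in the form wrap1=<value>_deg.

wrap1=193.35_deg

crossed belt: β = asin((r1+r2)/C) = asin(10/86) = 6.6774°
wrap1 = wrap2 = π + 2β = 193.3548°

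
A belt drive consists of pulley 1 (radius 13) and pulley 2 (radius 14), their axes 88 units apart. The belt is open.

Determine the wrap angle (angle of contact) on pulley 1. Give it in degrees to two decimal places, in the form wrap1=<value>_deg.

wrap1=178.70_deg

open belt: β = asin((r2−r1)/C) = asin(1/88) = 0.6511°
wrap1 = π − 2β = 178.6978°
wrap2 = π + 2β = 181.3022°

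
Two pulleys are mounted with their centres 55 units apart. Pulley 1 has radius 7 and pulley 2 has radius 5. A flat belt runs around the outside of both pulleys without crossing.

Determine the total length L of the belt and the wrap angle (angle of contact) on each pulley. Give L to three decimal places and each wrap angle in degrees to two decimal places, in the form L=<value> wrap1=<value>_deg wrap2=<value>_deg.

L=147.772 wrap1=184.17_deg wrap2=175.83_deg

open belt: β = asin((r2−r1)/C) = asin(-2/55) = -2.0839°
wrap1 = π − 2β = 184.1679°
wrap2 = π + 2β = 175.8321°
tangent length = C·cosβ = 54.9636
L = r1·wrap1 + r2·wrap2 + 2·C·cosβ = 7·3.2143 + 5·3.0688 + 2·54.9636 = 147.7718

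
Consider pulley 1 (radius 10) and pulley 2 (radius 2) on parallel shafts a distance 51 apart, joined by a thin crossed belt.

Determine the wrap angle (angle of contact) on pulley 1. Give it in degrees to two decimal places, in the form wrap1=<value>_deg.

crossed belt: β = asin((r1+r2)/C) = asin(12/51) = 13.6090°
wrap1 = wrap2 = π + 2β = 207.2179°

wrap1=207.22_deg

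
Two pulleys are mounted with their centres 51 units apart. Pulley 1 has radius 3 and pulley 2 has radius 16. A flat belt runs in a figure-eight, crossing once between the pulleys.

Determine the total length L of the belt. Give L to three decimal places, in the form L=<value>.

crossed belt: β = asin((r1+r2)/C) = asin(19/51) = 21.8729°
wrap1 = wrap2 = π + 2β = 223.7458°
tangent length = C·cosβ = 47.3286
L = (r1+r2)·wrap + 2·C·cosβ = 19·3.9051 + 2·47.3286 = 168.8542

L=168.854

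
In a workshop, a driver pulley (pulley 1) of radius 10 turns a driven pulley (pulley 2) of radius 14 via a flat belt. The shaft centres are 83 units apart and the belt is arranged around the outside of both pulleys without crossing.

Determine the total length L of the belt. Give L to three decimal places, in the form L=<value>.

open belt: β = asin((r2−r1)/C) = asin(4/83) = 2.7623°
wrap1 = π − 2β = 174.4754°
wrap2 = π + 2β = 185.5246°
tangent length = C·cosβ = 82.9036
L = r1·wrap1 + r2·wrap2 + 2·C·cosβ = 10·3.0452 + 14·3.2380 + 2·82.9036 = 241.5910

L=241.591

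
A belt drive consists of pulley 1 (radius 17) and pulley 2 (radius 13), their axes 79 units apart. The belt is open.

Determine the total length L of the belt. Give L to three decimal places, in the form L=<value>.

L=252.450

open belt: β = asin((r2−r1)/C) = asin(-4/79) = -2.9023°
wrap1 = π − 2β = 185.8046°
wrap2 = π + 2β = 174.1954°
tangent length = C·cosβ = 78.8987
L = r1·wrap1 + r2·wrap2 + 2·C·cosβ = 17·3.2429 + 13·3.0403 + 2·78.8987 = 252.4504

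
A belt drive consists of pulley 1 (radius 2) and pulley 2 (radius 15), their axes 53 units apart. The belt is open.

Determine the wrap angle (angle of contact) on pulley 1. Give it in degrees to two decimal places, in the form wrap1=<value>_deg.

open belt: β = asin((r2−r1)/C) = asin(13/53) = 14.1986°
wrap1 = π − 2β = 151.6029°
wrap2 = π + 2β = 208.3971°

wrap1=151.60_deg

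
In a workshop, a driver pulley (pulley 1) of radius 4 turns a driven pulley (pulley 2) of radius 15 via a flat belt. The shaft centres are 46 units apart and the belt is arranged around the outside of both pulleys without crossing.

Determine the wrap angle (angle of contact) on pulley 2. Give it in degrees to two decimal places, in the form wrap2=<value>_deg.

wrap2=207.67_deg

open belt: β = asin((r2−r1)/C) = asin(11/46) = 13.8352°
wrap1 = π − 2β = 152.3296°
wrap2 = π + 2β = 207.6704°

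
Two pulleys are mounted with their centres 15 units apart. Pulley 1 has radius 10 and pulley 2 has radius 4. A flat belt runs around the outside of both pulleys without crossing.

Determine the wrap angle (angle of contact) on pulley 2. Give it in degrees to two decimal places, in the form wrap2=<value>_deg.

wrap2=132.84_deg

open belt: β = asin((r2−r1)/C) = asin(-6/15) = -23.5782°
wrap1 = π − 2β = 227.1564°
wrap2 = π + 2β = 132.8436°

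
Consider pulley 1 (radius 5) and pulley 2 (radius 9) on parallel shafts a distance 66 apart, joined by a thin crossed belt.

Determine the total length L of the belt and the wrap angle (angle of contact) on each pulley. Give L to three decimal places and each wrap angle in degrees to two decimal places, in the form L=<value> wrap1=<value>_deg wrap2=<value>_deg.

crossed belt: β = asin((r1+r2)/C) = asin(14/66) = 12.2467°
wrap1 = wrap2 = π + 2β = 204.4934°
tangent length = C·cosβ = 64.4981
L = (r1+r2)·wrap + 2·C·cosβ = 14·3.5691 + 2·64.4981 = 178.9633

L=178.963 wrap1=204.49_deg wrap2=204.49_deg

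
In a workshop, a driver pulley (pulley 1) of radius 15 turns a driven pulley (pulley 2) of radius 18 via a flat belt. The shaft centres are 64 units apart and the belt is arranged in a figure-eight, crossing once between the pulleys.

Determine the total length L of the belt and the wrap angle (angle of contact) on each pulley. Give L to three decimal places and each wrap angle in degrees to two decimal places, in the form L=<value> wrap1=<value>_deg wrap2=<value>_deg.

crossed belt: β = asin((r1+r2)/C) = asin(33/64) = 31.0392°
wrap1 = wrap2 = π + 2β = 242.0785°
tangent length = C·cosβ = 54.8361
L = (r1+r2)·wrap + 2·C·cosβ = 33·4.2251 + 2·54.8361 = 249.0994

L=249.099 wrap1=242.08_deg wrap2=242.08_deg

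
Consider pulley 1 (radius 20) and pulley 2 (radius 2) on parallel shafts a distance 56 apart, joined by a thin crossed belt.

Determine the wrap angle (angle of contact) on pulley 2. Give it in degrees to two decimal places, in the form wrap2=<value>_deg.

crossed belt: β = asin((r1+r2)/C) = asin(22/56) = 23.1324°
wrap1 = wrap2 = π + 2β = 226.2648°

wrap2=226.26_deg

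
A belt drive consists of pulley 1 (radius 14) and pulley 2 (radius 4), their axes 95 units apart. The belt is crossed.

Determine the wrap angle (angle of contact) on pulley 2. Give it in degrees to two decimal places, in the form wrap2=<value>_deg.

wrap2=201.84_deg

crossed belt: β = asin((r1+r2)/C) = asin(18/95) = 10.9221°
wrap1 = wrap2 = π + 2β = 201.8441°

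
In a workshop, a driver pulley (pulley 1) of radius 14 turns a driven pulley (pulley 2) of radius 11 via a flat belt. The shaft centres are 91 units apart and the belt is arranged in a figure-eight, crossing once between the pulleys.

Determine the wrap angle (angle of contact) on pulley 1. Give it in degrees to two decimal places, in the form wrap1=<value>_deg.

crossed belt: β = asin((r1+r2)/C) = asin(25/91) = 15.9456°
wrap1 = wrap2 = π + 2β = 211.8913°

wrap1=211.89_deg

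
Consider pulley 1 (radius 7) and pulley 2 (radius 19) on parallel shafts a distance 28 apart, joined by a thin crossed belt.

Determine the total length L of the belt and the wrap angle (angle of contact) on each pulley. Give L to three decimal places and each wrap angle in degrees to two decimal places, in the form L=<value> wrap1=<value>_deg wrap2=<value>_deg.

crossed belt: β = asin((r1+r2)/C) = asin(26/28) = 68.2132°
wrap1 = wrap2 = π + 2β = 316.4264°
tangent length = C·cosβ = 10.3923
L = (r1+r2)·wrap + 2·C·cosβ = 26·5.5227 + 2·10.3923 = 164.3744

L=164.374 wrap1=316.43_deg wrap2=316.43_deg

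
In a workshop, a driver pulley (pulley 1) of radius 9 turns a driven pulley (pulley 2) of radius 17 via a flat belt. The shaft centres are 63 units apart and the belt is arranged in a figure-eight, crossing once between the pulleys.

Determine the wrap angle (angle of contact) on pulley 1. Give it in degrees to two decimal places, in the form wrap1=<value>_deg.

crossed belt: β = asin((r1+r2)/C) = asin(26/63) = 24.3745°
wrap1 = wrap2 = π + 2β = 228.7489°

wrap1=228.75_deg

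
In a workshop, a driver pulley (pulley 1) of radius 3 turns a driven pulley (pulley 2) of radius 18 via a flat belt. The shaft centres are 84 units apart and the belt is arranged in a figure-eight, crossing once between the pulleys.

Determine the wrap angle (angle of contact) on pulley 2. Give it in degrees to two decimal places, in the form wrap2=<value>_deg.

crossed belt: β = asin((r1+r2)/C) = asin(21/84) = 14.4775°
wrap1 = wrap2 = π + 2β = 208.9550°

wrap2=208.96_deg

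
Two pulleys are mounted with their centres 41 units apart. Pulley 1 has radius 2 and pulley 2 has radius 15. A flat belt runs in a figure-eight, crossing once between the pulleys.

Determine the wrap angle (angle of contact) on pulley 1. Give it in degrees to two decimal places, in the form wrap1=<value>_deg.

wrap1=228.99_deg

crossed belt: β = asin((r1+r2)/C) = asin(17/41) = 24.4963°
wrap1 = wrap2 = π + 2β = 228.9926°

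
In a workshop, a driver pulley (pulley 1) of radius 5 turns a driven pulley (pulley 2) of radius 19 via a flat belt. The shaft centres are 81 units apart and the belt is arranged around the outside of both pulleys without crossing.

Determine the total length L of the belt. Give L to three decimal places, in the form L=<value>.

open belt: β = asin((r2−r1)/C) = asin(14/81) = 9.9530°
wrap1 = π − 2β = 160.0941°
wrap2 = π + 2β = 199.9059°
tangent length = C·cosβ = 79.7810
L = r1·wrap1 + r2·wrap2 + 2·C·cosβ = 5·2.7942 + 19·3.4890 + 2·79.7810 = 239.8241

L=239.824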